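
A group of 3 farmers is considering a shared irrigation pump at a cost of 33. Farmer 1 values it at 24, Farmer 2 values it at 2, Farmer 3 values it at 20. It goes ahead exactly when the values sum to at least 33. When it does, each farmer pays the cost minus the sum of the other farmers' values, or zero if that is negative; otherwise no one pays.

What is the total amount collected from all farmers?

18

Total value 46 ≥ cost 33, so it is built.
Farmer 1: others sum to 22; max(0, 33 - 22) = 11.
Farmer 2: others sum to 44; max(0, 33 - 44) = 0.
Farmer 3: others sum to 26; max(0, 33 - 26) = 7.
Total collected = 11 + 0 + 7 = 18.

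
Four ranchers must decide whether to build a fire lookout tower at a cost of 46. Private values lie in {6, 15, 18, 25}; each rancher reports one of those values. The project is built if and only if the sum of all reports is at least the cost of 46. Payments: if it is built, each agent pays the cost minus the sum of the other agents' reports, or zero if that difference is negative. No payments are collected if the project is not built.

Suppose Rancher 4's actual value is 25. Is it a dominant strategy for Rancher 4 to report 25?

Yes

Check each profile of the others' reports and compare truth against every alternative report.
Others report (6, 6, 15): truth gives 6, best alternative gives 0.
Others report (6, 15, 6): truth gives 6, best alternative gives 0.
Others report (15, 6, 6): truth gives 6, best alternative gives 0.
Others report (6, 15, 25): truth gives 25, best alternative gives 25.
Others report (6, 18, 25): truth gives 25, best alternative gives 25.
Others report (6, 25, 15): truth gives 25, best alternative gives 25.
(Remaining 58 profiles checked similarly; truth is weakly best in each.)
In every case the truthful report is at least as good as any alternative, so it is a dominant strategy.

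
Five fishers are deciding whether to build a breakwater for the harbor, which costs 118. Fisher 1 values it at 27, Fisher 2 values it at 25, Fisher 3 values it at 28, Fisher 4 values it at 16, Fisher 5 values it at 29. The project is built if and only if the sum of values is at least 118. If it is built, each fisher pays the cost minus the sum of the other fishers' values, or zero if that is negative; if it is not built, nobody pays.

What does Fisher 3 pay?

Total value 125 ≥ cost 118, so the project is built.
The other fishers' values sum to 97.
Cost minus that sum is 118 - 97 = 21.

21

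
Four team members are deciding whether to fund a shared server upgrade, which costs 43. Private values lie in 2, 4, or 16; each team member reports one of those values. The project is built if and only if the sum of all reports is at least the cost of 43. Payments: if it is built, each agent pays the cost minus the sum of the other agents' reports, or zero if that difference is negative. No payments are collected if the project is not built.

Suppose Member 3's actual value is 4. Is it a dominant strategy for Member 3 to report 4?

Yes

Check each profile of the others' reports and compare truth against every alternative report.
Others report (16, 16, 16): truth gives 4, best alternative gives 4.
Others report (2, 2, 2): truth gives 0, best alternative gives 0.
Others report (2, 2, 4): truth gives 0, best alternative gives 0.
Others report (2, 2, 16): truth gives 0, best alternative gives 0.
Others report (2, 4, 2): truth gives 0, best alternative gives 0.
Others report (2, 4, 4): truth gives 0, best alternative gives 0.
(Remaining 21 profiles checked similarly; truth is weakly best in each.)
In every case the truthful report is at least as good as any alternative, so it is a dominant strategy.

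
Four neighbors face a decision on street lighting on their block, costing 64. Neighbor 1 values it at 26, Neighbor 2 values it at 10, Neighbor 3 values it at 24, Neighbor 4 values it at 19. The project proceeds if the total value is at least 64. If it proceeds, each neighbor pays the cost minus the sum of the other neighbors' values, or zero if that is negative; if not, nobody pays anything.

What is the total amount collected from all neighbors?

24

Total value 79 ≥ cost 64, so it is built.
Neighbor 1: others sum to 53; max(0, 64 - 53) = 11.
Neighbor 2: others sum to 69; max(0, 64 - 69) = 0.
Neighbor 3: others sum to 55; max(0, 64 - 55) = 9.
Neighbor 4: others sum to 60; max(0, 64 - 60) = 4.
Total collected = 11 + 0 + 9 + 4 = 24.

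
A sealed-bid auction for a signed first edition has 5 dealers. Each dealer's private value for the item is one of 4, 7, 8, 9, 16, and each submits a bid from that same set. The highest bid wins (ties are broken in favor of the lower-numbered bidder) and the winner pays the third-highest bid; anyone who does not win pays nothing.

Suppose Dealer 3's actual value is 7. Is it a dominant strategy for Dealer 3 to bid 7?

No

Consider the case where Dealer 1 bids 4, Dealer 2 bids 4, Dealer 4 bids 4 and Dealer 5 bids 8.
Truthful bid 7: loses, pays 0, utility 0.
Bid 8 instead: wins, pays 4, utility 7 - 4 = 3.
Since 3 > 0, bidding 8 is strictly better here, so truthful bidding is not dominant.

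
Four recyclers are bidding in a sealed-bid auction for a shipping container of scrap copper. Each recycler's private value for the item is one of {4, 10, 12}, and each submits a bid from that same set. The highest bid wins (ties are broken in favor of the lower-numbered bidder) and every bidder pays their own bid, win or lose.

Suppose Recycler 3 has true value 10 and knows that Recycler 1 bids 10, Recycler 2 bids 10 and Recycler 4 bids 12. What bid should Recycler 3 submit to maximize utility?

Bid 4: loses but pays 4, utility -4.
Bid 10: loses but pays 10, utility -10.
Bid 12: wins, pays 12, utility 10 - 12 = -2.
The best choice is 12 with utility -2.

12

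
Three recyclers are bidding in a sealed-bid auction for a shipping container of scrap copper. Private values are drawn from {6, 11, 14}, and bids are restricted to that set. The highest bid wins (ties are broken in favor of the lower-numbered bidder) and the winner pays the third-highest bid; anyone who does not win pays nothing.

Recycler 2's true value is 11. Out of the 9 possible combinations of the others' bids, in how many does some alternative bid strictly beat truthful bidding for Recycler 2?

Others bid (6, 14): truth gives 0; bid 14 gives 5 > 0. Violating.
Others bid (11, 6): truth gives 0; bid 14 gives 5 > 0. Violating.
Others bid (6, 6): truth gives 5; no alternative beats it.
Others bid (6, 11): truth gives 5; no alternative beats it.
(Checking all 9 profiles: 2 have a profitable deviation, 7 do not.)

2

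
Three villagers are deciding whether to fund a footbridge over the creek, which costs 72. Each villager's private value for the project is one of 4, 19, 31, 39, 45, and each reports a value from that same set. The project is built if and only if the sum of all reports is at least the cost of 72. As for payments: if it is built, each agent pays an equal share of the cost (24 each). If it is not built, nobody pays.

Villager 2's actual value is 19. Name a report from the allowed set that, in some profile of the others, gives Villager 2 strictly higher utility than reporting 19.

Suppose Villager 1 reports 19 and Villager 3 reports 39.
Report 19: project built, pays 24, utility 19 - 24 = -5.
Report 4: project not built, utility 0.
So reporting 4 beats truth here (0 > -5).

4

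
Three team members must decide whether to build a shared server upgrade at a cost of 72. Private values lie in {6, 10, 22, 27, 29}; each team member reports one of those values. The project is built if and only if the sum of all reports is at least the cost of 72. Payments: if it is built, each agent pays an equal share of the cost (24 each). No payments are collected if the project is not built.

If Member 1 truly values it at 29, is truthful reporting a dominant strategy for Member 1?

Check each profile of the others' reports and compare truth against every alternative report.
Others report (22, 22): truth gives 5, best alternative gives 0.
Others report (22, 27): truth gives 5, best alternative gives 5.
Others report (22, 29): truth gives 5, best alternative gives 5.
Others report (27, 22): truth gives 5, best alternative gives 5.
Others report (27, 27): truth gives 5, best alternative gives 5.
Others report (27, 29): truth gives 5, best alternative gives 5.
(Remaining 19 profiles checked similarly; truth is weakly best in each.)
In every case the truthful report is at least as good as any alternative, so it is a dominant strategy.

Yes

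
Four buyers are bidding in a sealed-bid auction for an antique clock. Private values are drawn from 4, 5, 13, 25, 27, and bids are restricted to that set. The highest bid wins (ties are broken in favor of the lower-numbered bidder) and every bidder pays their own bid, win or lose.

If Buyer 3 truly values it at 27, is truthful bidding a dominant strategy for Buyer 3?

No

Consider the case where Buyer 1 bids 4, Buyer 2 bids 4 and Buyer 4 bids 4.
Truthful bid 27: wins, pays 27, utility 27 - 27 = 0.
Bid 5 instead: wins, pays 5, utility 27 - 5 = 22.
Since 22 > 0, bidding 5 is strictly better here, so truthful bidding is not dominant.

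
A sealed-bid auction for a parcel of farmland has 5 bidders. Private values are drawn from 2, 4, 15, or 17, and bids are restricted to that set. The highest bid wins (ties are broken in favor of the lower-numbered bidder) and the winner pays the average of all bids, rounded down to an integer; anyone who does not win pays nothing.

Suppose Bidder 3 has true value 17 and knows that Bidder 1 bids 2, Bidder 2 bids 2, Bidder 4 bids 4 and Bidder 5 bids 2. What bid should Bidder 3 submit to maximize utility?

Bid 2: loses, pays 0, utility 0.
Bid 4: wins, pays 2, utility 17 - 2 = 15.
Bid 15: wins, pays 5, utility 17 - 5 = 12.
Bid 17: wins, pays 5, utility 17 - 5 = 12.
The best choice is 4 with utility 15.

4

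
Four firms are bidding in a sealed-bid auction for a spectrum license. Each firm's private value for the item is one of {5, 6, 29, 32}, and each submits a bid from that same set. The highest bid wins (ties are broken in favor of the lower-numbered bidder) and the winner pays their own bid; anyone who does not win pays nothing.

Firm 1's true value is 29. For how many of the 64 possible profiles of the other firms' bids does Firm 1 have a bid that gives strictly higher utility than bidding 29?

Others bid (5, 5, 5): truth gives 0; bid 5 gives 24 > 0. Violating.
Others bid (5, 5, 6): truth gives 0; bid 6 gives 23 > 0. Violating.
Others bid (5, 6, 5): truth gives 0; bid 6 gives 23 > 0. Violating.
Others bid (5, 6, 6): truth gives 0; bid 6 gives 23 > 0. Violating.
Others bid (5, 5, 29): truth gives 0; no alternative beats it.
Others bid (5, 5, 32): truth gives 0; no alternative beats it.
(Checking all 64 profiles: 8 have a profitable deviation, 56 do not.)

8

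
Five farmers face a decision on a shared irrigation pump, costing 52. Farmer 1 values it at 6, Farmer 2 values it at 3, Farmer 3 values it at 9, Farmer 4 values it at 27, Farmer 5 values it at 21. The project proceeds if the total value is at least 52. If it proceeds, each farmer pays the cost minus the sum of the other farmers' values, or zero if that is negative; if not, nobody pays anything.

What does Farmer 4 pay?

13

Total value 66 ≥ cost 52, so the project is built.
The other farmers' values sum to 39.
Cost minus that sum is 52 - 39 = 13.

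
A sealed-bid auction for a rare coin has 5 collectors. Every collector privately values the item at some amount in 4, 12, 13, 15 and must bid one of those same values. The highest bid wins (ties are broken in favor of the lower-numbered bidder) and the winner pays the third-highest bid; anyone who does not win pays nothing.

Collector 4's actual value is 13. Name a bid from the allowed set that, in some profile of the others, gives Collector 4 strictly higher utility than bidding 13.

Suppose Collector 1 bids 4, Collector 2 bids 4, Collector 3 bids 4 and Collector 5 bids 15.
Bid 13: loses, pays 0, utility 0.
Bid 15: wins, pays 4, utility 13 - 4 = 9.
So bidding 15 beats truth here (9 > 0).

15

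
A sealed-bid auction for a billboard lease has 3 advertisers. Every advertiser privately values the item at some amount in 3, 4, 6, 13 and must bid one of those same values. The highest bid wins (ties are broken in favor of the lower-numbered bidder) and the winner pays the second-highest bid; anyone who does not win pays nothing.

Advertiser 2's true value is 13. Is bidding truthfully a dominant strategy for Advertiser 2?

Check each profile of the others' bids and compare truth against every alternative bid.
Others bid (6, 3): truth gives 7, best alternative gives 0.
Others bid (6, 4): truth gives 7, best alternative gives 0.
Others bid (6, 6): truth gives 7, best alternative gives 0.
Others bid (3, 3): truth gives 10, best alternative gives 10.
Others bid (3, 4): truth gives 9, best alternative gives 9.
Others bid (4, 3): truth gives 9, best alternative gives 9.
(Remaining 10 profiles checked similarly; truth is weakly best in each.)
In every case the truthful bid is at least as good as any alternative, so it is a dominant strategy.

Yes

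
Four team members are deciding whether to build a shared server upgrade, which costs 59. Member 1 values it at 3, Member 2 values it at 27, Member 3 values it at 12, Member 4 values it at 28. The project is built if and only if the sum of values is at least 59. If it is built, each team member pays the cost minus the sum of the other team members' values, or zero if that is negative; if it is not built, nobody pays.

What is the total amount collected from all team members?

34

Total value 70 ≥ cost 59, so it is built.
Member 1: others sum to 67; max(0, 59 - 67) = 0.
Member 2: others sum to 43; max(0, 59 - 43) = 16.
Member 3: others sum to 58; max(0, 59 - 58) = 1.
Member 4: others sum to 42; max(0, 59 - 42) = 17.
Total collected = 0 + 16 + 1 + 17 = 34.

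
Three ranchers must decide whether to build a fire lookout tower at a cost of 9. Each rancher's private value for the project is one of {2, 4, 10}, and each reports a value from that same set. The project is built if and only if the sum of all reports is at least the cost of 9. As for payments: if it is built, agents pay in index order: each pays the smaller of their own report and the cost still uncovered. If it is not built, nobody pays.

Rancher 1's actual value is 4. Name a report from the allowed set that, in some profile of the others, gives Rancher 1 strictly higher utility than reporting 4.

2

Suppose Rancher 2 reports 2 and Rancher 3 reports 10.
Report 4: project built, pays 4, utility 4 - 4 = 0.
Report 2: project built, pays 2, utility 4 - 2 = 2.
So reporting 2 beats truth here (2 > 0).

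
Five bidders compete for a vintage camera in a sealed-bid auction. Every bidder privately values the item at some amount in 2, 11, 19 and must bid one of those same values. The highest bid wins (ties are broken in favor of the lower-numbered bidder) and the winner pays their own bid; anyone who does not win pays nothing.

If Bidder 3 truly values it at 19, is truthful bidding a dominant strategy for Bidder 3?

No

Consider the case where Bidder 1 bids 2, Bidder 2 bids 2, Bidder 4 bids 2 and Bidder 5 bids 2.
Truthful bid 19: wins, pays 19, utility 19 - 19 = 0.
Bid 11 instead: wins, pays 11, utility 19 - 11 = 8.
Since 8 > 0, bidding 11 is strictly better here, so truthful bidding is not dominant.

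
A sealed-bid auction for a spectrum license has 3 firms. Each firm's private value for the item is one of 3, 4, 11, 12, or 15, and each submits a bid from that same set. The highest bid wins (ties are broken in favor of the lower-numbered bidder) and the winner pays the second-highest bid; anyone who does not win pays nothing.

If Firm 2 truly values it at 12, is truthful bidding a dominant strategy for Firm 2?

Check each profile of the others' bids and compare truth against every alternative bid.
Others bid (3, 3): truth gives 9, best alternative gives 9.
Others bid (3, 4): truth gives 8, best alternative gives 8.
Others bid (4, 3): truth gives 8, best alternative gives 8.
Others bid (4, 4): truth gives 8, best alternative gives 8.
Others bid (3, 11): truth gives 1, best alternative gives 1.
Others bid (4, 11): truth gives 1, best alternative gives 1.
(Remaining 19 profiles checked similarly; truth is weakly best in each.)
In every case the truthful bid is at least as good as any alternative, so it is a dominant strategy.

Yes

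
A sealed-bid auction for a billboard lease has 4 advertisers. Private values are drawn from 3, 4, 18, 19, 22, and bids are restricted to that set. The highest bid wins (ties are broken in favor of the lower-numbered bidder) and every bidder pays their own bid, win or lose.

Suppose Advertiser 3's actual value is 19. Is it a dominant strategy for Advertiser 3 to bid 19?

Consider the case where Advertiser 1 bids 3, Advertiser 2 bids 3 and Advertiser 4 bids 3.
Truthful bid 19: wins, pays 19, utility 19 - 19 = 0.
Bid 4 instead: wins, pays 4, utility 19 - 4 = 15.
Since 15 > 0, bidding 4 is strictly better here, so truthful bidding is not dominant.

No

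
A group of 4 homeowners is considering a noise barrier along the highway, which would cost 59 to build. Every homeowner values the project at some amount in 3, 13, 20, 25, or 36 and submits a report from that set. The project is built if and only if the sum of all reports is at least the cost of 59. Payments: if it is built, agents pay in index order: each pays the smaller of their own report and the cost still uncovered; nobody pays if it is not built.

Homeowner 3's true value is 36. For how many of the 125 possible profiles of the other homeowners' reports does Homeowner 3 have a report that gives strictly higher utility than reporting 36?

81

Others report (3, 3, 36): truth gives 0; report 20 gives 16 > 0. Violating.
Others report (3, 13, 20): truth gives 0; report 25 gives 11 > 0. Violating.
Others report (3, 13, 25): truth gives 0; report 20 gives 16 > 0. Violating.
Others report (3, 13, 36): truth gives 0; report 13 gives 23 > 0. Violating.
Others report (3, 3, 3): truth gives 0; no alternative beats it.
Others report (3, 3, 13): truth gives 0; no alternative beats it.
(Checking all 125 profiles: 81 have a profitable deviation, 44 do not.)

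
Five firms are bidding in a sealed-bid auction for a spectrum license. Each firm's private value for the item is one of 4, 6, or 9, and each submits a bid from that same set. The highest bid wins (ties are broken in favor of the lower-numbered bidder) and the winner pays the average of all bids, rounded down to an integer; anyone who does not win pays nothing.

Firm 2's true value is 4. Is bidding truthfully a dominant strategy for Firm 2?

Check each profile of the others' bids and compare truth against every alternative bid.
Others bid (4, 4, 6, 6): truth gives 0, best alternative gives -1.
Others bid (4, 6, 4, 6): truth gives 0, best alternative gives -1.
Others bid (4, 6, 6, 4): truth gives 0, best alternative gives -1.
Others bid (4, 6, 6, 6): truth gives 0, best alternative gives -1.
Others bid (4, 4, 4, 4): truth gives 0, best alternative gives 0.
Others bid (4, 4, 4, 6): truth gives 0, best alternative gives 0.
(Remaining 75 profiles checked similarly; truth is weakly best in each.)
In every case the truthful bid is at least as good as any alternative, so it is a dominant strategy.

Yes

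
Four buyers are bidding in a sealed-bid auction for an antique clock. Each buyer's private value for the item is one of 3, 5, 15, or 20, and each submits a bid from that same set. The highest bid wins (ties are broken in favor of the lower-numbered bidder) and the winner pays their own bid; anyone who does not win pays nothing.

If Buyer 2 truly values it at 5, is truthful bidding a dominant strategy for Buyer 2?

Yes

Check each profile of the others' bids and compare truth against every alternative bid.
Others bid (3, 3, 3): truth gives 0, best alternative gives 0.
Others bid (3, 3, 5): truth gives 0, best alternative gives 0.
Others bid (3, 3, 15): truth gives 0, best alternative gives 0.
Others bid (3, 3, 20): truth gives 0, best alternative gives 0.
Others bid (3, 5, 3): truth gives 0, best alternative gives 0.
Others bid (3, 5, 5): truth gives 0, best alternative gives 0.
(Remaining 58 profiles checked similarly; truth is weakly best in each.)
In every case the truthful bid is at least as good as any alternative, so it is a dominant strategy.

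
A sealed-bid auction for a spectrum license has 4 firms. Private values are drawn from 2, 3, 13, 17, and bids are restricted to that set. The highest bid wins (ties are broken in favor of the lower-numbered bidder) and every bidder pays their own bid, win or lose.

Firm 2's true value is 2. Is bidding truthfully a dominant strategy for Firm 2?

Consider the case where Firm 1 bids 2, Firm 3 bids 2 and Firm 4 bids 2.
Truthful bid 2: loses but pays 2, utility -2.
Bid 3 instead: wins, pays 3, utility 2 - 3 = -1.
Since -1 > -2, bidding 3 is strictly better here, so truthful bidding is not dominant.

No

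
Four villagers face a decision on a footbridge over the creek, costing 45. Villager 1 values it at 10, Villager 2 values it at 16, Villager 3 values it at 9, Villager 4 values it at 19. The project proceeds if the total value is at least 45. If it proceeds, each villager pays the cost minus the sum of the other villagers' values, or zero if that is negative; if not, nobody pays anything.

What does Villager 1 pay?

1

Total value 54 ≥ cost 45, so the project is built.
The other villagers' values sum to 44.
Cost minus that sum is 45 - 44 = 1.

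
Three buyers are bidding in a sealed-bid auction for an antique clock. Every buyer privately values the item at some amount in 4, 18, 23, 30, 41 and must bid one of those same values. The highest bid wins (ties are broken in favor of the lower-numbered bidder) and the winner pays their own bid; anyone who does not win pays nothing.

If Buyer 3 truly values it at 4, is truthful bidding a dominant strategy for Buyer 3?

Check each profile of the others' bids and compare truth against every alternative bid.
Others bid (4, 4): truth gives 0, best alternative gives -14.
Others bid (4, 18): truth gives 0, best alternative gives 0.
Others bid (4, 23): truth gives 0, best alternative gives 0.
Others bid (4, 30): truth gives 0, best alternative gives 0.
Others bid (4, 41): truth gives 0, best alternative gives 0.
Others bid (18, 4): truth gives 0, best alternative gives 0.
(Remaining 19 profiles checked similarly; truth is weakly best in each.)
In every case the truthful bid is at least as good as any alternative, so it is a dominant strategy.

Yes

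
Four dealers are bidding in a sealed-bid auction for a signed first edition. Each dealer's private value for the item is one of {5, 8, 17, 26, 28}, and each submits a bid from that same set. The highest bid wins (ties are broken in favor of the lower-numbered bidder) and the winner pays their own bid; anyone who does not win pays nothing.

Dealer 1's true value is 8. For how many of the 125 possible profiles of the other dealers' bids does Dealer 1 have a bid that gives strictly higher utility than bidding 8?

1

Others bid (5, 5, 5): truth gives 0; bid 5 gives 3 > 0. Violating.
Others bid (5, 5, 8): truth gives 0; no alternative beats it.
Others bid (5, 5, 17): truth gives 0; no alternative beats it.
(Checking all 125 profiles: 1 has a profitable deviation, 124 do not.)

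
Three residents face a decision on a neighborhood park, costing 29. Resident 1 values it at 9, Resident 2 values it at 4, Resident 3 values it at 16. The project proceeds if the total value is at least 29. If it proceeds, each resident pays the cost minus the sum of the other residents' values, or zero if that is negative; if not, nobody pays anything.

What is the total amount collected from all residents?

29

Total value 29 ≥ cost 29, so it is built.
Resident 1: others sum to 20; max(0, 29 - 20) = 9.
Resident 2: others sum to 25; max(0, 29 - 25) = 4.
Resident 3: others sum to 13; max(0, 29 - 13) = 16.
Total collected = 9 + 4 + 16 = 29.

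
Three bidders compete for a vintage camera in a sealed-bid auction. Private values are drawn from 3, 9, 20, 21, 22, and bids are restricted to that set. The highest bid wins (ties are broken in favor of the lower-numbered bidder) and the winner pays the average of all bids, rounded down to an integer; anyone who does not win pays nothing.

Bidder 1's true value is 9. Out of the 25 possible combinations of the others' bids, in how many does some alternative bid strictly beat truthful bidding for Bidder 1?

Others bid (3, 3): truth gives 4; bid 3 gives 6 > 4. Violating.
Others bid (3, 9): truth gives 2; no alternative beats it.
Others bid (3, 20): truth gives 0; no alternative beats it.
(Checking all 25 profiles: 1 has a profitable deviation, 24 do not.)

1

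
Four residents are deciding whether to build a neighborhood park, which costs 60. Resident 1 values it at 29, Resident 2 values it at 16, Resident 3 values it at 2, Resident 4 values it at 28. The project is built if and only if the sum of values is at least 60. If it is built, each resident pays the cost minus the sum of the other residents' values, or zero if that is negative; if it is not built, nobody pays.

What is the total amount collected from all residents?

Total value 75 ≥ cost 60, so it is built.
Resident 1: others sum to 46; max(0, 60 - 46) = 14.
Resident 2: others sum to 59; max(0, 60 - 59) = 1.
Resident 3: others sum to 73; max(0, 60 - 73) = 0.
Resident 4: others sum to 47; max(0, 60 - 47) = 13.
Total collected = 14 + 1 + 0 + 13 = 28.

28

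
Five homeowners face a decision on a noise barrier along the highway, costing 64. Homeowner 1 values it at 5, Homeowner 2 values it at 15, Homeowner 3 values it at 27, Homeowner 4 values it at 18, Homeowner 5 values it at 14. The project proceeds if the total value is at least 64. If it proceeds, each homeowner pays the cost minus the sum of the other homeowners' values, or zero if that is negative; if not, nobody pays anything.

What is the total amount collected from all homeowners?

15

Total value 79 ≥ cost 64, so it is built.
Homeowner 1: others sum to 74; max(0, 64 - 74) = 0.
Homeowner 2: others sum to 64; max(0, 64 - 64) = 0.
Homeowner 3: others sum to 52; max(0, 64 - 52) = 12.
Homeowner 4: others sum to 61; max(0, 64 - 61) = 3.
Homeowner 5: others sum to 65; max(0, 64 - 65) = 0.
Total collected = 0 + 0 + 12 + 3 + 0 = 15.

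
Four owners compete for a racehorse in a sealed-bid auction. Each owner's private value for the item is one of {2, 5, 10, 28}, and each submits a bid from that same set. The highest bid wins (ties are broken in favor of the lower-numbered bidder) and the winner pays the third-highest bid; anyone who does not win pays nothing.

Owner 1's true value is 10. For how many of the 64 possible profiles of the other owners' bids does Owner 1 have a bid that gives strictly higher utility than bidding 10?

Others bid (2, 2, 28): truth gives 0; bid 28 gives 8 > 0. Violating.
Others bid (2, 5, 28): truth gives 0; bid 28 gives 5 > 0. Violating.
Others bid (2, 28, 2): truth gives 0; bid 28 gives 8 > 0. Violating.
Others bid (2, 28, 5): truth gives 0; bid 28 gives 5 > 0. Violating.
Others bid (2, 2, 2): truth gives 8; no alternative beats it.
Others bid (2, 2, 5): truth gives 8; no alternative beats it.
(Checking all 64 profiles: 12 have a profitable deviation, 52 do not.)

12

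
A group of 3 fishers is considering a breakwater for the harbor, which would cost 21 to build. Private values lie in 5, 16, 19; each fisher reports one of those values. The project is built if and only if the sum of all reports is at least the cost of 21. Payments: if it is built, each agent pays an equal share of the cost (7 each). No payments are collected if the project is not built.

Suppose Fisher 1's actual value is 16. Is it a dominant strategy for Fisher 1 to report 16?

Check each profile of the others' reports and compare truth against every alternative report.
Others report (5, 5): truth gives 9, best alternative gives 9.
Others report (5, 16): truth gives 9, best alternative gives 9.
Others report (5, 19): truth gives 9, best alternative gives 9.
Others report (16, 5): truth gives 9, best alternative gives 9.
Others report (16, 16): truth gives 9, best alternative gives 9.
Others report (16, 19): truth gives 9, best alternative gives 9.
(Remaining 3 profiles checked similarly; truth is weakly best in each.)
In every case the truthful report is at least as good as any alternative, so it is a dominant strategy.

Yes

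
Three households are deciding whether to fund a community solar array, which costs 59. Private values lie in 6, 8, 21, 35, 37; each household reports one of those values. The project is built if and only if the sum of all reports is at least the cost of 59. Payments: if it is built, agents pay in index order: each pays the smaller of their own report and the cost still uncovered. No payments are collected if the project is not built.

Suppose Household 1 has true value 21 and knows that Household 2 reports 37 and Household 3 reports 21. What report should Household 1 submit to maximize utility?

6

Report 6: project built, pays 6, utility 21 - 6 = 15.
Report 8: project built, pays 8, utility 21 - 8 = 13.
Report 21: project built, pays 21, utility 21 - 21 = 0.
Report 35: project built, pays 35, utility 21 - 35 = -14.
Report 37: project built, pays 37, utility 21 - 37 = -16.
The best choice is 6 with utility 15.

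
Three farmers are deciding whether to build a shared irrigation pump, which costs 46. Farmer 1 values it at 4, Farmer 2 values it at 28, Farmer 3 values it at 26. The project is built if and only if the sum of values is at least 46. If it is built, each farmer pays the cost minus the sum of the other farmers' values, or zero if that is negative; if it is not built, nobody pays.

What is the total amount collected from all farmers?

30

Total value 58 ≥ cost 46, so it is built.
Farmer 1: others sum to 54; max(0, 46 - 54) = 0.
Farmer 2: others sum to 30; max(0, 46 - 30) = 16.
Farmer 3: others sum to 32; max(0, 46 - 32) = 14.
Total collected = 0 + 16 + 14 = 30.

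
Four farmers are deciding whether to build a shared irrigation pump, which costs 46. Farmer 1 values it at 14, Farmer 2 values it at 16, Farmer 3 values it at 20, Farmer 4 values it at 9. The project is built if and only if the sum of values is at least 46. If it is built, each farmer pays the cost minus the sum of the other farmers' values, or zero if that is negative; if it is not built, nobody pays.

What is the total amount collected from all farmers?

11

Total value 59 ≥ cost 46, so it is built.
Farmer 1: others sum to 45; max(0, 46 - 45) = 1.
Farmer 2: others sum to 43; max(0, 46 - 43) = 3.
Farmer 3: others sum to 39; max(0, 46 - 39) = 7.
Farmer 4: others sum to 50; max(0, 46 - 50) = 0.
Total collected = 1 + 3 + 7 + 0 = 11.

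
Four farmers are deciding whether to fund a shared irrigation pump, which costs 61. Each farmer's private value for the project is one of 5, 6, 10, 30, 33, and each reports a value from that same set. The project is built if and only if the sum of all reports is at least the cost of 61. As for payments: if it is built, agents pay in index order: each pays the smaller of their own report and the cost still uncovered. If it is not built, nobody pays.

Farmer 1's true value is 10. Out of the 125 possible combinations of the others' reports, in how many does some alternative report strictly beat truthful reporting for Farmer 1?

44

Others report (5, 30, 30): truth gives 0; report 5 gives 5 > 0. Violating.
Others report (5, 30, 33): truth gives 0; report 5 gives 5 > 0. Violating.
Others report (5, 33, 30): truth gives 0; report 5 gives 5 > 0. Violating.
Others report (5, 33, 33): truth gives 0; report 5 gives 5 > 0. Violating.
Others report (5, 5, 5): truth gives 0; no alternative beats it.
Others report (5, 5, 6): truth gives 0; no alternative beats it.
(Checking all 125 profiles: 44 have a profitable deviation, 81 do not.)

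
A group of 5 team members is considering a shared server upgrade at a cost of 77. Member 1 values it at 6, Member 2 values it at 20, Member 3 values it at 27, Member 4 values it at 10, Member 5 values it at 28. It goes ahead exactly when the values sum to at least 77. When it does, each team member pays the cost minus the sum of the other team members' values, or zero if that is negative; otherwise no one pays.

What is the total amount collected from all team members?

33

Total value 91 ≥ cost 77, so it is built.
Member 1: others sum to 85; max(0, 77 - 85) = 0.
Member 2: others sum to 71; max(0, 77 - 71) = 6.
Member 3: others sum to 64; max(0, 77 - 64) = 13.
Member 4: others sum to 81; max(0, 77 - 81) = 0.
Member 5: others sum to 63; max(0, 77 - 63) = 14.
Total collected = 0 + 6 + 13 + 0 + 14 = 33.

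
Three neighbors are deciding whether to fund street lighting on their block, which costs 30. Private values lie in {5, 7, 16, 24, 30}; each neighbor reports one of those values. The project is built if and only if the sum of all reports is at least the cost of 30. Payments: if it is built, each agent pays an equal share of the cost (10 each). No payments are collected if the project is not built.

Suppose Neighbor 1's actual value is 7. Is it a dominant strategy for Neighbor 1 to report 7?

Consider the case where Neighbor 2 reports 7 and Neighbor 3 reports 16.
Truthful report 7: project built, pays 10, utility 7 - 10 = -3.
Report 5 instead: project not built, utility 0.
Since 0 > -3, reporting 5 is strictly better here, so truthful reporting is not dominant.

No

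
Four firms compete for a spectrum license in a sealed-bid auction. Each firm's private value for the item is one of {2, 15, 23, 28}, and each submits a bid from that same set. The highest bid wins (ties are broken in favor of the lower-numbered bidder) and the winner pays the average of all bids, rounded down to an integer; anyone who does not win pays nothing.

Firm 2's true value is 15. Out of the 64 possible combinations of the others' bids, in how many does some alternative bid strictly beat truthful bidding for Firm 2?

Others bid (2, 2, 23): truth gives 0; bid 23 gives 3 > 0. Violating.
Others bid (2, 23, 2): truth gives 0; bid 23 gives 3 > 0. Violating.
Others bid (15, 2, 2): truth gives 0; bid 23 gives 5 > 0. Violating.
Others bid (15, 2, 15): truth gives 0; bid 23 gives 2 > 0. Violating.
Others bid (2, 2, 2): truth gives 10; no alternative beats it.
Others bid (2, 2, 15): truth gives 7; no alternative beats it.
(Checking all 64 profiles: 6 have a profitable deviation, 58 do not.)

6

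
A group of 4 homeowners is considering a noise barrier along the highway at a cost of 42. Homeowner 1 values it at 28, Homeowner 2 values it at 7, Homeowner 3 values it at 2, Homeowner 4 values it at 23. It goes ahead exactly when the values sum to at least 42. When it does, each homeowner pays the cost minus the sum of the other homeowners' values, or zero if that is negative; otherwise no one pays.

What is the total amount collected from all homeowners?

15

Total value 60 ≥ cost 42, so it is built.
Homeowner 1: others sum to 32; max(0, 42 - 32) = 10.
Homeowner 2: others sum to 53; max(0, 42 - 53) = 0.
Homeowner 3: others sum to 58; max(0, 42 - 58) = 0.
Homeowner 4: others sum to 37; max(0, 42 - 37) = 5.
Total collected = 10 + 0 + 0 + 5 = 15.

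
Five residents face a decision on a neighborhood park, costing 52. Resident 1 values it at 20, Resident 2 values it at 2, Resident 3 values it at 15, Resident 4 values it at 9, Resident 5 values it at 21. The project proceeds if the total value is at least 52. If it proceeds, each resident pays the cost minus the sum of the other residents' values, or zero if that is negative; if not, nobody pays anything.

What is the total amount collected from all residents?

11

Total value 67 ≥ cost 52, so it is built.
Resident 1: others sum to 47; max(0, 52 - 47) = 5.
Resident 2: others sum to 65; max(0, 52 - 65) = 0.
Resident 3: others sum to 52; max(0, 52 - 52) = 0.
Resident 4: others sum to 58; max(0, 52 - 58) = 0.
Resident 5: others sum to 46; max(0, 52 - 46) = 6.
Total collected = 5 + 0 + 0 + 0 + 6 = 11.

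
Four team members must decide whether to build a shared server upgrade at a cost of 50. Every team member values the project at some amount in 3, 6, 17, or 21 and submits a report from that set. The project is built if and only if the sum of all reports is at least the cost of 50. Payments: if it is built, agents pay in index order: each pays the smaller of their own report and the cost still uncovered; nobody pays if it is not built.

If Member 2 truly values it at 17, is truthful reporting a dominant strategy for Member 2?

Consider the case where Member 1 reports 3, Member 3 reports 21 and Member 4 reports 21.
Truthful report 17: project built, pays 17, utility 17 - 17 = 0.
Report 6 instead: project built, pays 6, utility 17 - 6 = 11.
Since 11 > 0, reporting 6 is strictly better here, so truthful reporting is not dominant.

No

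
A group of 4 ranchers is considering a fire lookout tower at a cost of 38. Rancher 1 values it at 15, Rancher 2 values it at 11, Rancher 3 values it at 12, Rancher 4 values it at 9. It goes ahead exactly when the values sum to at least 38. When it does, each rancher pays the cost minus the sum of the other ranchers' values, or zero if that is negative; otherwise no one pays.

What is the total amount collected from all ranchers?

11

Total value 47 ≥ cost 38, so it is built.
Rancher 1: others sum to 32; max(0, 38 - 32) = 6.
Rancher 2: others sum to 36; max(0, 38 - 36) = 2.
Rancher 3: others sum to 35; max(0, 38 - 35) = 3.
Rancher 4: others sum to 38; max(0, 38 - 38) = 0.
Total collected = 6 + 2 + 3 + 0 = 11.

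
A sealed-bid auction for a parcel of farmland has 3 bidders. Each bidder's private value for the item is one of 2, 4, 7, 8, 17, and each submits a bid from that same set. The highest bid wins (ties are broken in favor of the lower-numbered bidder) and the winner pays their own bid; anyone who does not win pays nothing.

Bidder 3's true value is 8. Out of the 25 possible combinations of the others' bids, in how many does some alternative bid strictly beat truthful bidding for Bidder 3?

Others bid (2, 2): truth gives 0; bid 4 gives 4 > 0. Violating.
Others bid (2, 4): truth gives 0; bid 7 gives 1 > 0. Violating.
Others bid (4, 2): truth gives 0; bid 7 gives 1 > 0. Violating.
Others bid (4, 4): truth gives 0; bid 7 gives 1 > 0. Violating.
Others bid (2, 7): truth gives 0; no alternative beats it.
Others bid (2, 8): truth gives 0; no alternative beats it.
(Checking all 25 profiles: 4 have a profitable deviation, 21 do not.)

4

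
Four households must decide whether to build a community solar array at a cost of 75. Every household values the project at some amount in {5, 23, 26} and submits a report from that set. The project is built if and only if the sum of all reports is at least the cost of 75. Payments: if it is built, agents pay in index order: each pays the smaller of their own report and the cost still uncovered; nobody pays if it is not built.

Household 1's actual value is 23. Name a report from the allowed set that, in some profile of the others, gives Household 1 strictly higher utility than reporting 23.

Suppose Household 2 reports 23, Household 3 reports 23 and Household 4 reports 26.
Report 23: project built, pays 23, utility 23 - 23 = 0.
Report 5: project built, pays 5, utility 23 - 5 = 18.
So reporting 5 beats truth here (18 > 0).

5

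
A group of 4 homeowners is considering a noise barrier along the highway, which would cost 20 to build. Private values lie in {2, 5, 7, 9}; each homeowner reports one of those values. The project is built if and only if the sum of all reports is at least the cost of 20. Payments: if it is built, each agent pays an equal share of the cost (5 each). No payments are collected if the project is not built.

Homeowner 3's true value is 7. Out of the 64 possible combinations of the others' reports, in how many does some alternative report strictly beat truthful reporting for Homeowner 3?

6

Others report (2, 2, 7): truth gives 0; report 9 gives 2 > 0. Violating.
Others report (2, 5, 5): truth gives 0; report 9 gives 2 > 0. Violating.
Others report (2, 7, 2): truth gives 0; report 9 gives 2 > 0. Violating.
Others report (5, 2, 5): truth gives 0; report 9 gives 2 > 0. Violating.
Others report (2, 2, 2): truth gives 0; no alternative beats it.
Others report (2, 2, 5): truth gives 0; no alternative beats it.
(Checking all 64 profiles: 6 have a profitable deviation, 58 do not.)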